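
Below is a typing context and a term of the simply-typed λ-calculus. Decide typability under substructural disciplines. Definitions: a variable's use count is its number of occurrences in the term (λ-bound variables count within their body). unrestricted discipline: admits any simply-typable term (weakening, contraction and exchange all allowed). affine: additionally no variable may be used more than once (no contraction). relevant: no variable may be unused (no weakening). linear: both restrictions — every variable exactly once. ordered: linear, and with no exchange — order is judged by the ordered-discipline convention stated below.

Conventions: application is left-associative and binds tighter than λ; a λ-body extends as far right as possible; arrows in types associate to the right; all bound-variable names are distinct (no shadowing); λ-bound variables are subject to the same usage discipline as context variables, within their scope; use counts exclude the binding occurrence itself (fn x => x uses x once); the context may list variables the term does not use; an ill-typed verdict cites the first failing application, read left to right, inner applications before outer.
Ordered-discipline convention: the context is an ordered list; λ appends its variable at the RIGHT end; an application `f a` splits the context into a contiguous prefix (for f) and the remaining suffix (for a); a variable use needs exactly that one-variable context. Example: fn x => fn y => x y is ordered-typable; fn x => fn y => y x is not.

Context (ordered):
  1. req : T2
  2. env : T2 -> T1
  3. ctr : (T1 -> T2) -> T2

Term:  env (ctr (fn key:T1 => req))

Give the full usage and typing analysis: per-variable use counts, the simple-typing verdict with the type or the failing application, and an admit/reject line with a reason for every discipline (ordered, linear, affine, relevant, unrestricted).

counts: req=1; env=1; ctr=1; key (bound)=0
use order (left to right): env, ctr, req
typing: well-typed at T1
ordered: ✗, needs weakening: key unused
linear: ✗, needs weakening: key unused
affine: ✓, no duplicate uses among req, env, ctr, key
relevant: ✗, needs weakening: key unused
unrestricted: ✓, typability at T1 is all that's needed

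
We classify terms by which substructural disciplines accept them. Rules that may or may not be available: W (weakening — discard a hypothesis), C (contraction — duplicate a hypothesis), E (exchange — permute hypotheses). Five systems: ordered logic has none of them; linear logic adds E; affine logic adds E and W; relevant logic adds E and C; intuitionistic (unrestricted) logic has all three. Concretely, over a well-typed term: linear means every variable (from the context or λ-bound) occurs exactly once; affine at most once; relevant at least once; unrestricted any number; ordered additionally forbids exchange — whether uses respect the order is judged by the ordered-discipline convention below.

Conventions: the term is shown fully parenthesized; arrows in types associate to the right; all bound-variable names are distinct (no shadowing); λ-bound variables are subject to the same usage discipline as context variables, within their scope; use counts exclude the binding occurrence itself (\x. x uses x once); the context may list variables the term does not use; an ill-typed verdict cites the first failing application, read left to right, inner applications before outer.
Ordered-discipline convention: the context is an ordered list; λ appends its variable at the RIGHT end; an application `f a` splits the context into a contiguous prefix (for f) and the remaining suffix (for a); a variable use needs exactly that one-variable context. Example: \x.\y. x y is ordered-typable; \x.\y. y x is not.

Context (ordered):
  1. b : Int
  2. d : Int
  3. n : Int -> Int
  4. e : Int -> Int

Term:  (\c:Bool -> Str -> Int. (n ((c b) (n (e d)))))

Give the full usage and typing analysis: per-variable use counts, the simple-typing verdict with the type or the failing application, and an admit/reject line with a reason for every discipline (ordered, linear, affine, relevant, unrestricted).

usage: b: 1, d: 1, n: 2, e: 1, c [bound]: 1
left-to-right use order: n, c, b, n, e, d
typing: ill-typed: an application expects Bool but receives Int
ordered ✗ (not simply typable)
linear ✗ (fails simple typing)
affine ✗ (a type mismatch blocks all five)
relevant ✗ (the type mismatch rejects it)
unrestricted ✗ (not simply typable)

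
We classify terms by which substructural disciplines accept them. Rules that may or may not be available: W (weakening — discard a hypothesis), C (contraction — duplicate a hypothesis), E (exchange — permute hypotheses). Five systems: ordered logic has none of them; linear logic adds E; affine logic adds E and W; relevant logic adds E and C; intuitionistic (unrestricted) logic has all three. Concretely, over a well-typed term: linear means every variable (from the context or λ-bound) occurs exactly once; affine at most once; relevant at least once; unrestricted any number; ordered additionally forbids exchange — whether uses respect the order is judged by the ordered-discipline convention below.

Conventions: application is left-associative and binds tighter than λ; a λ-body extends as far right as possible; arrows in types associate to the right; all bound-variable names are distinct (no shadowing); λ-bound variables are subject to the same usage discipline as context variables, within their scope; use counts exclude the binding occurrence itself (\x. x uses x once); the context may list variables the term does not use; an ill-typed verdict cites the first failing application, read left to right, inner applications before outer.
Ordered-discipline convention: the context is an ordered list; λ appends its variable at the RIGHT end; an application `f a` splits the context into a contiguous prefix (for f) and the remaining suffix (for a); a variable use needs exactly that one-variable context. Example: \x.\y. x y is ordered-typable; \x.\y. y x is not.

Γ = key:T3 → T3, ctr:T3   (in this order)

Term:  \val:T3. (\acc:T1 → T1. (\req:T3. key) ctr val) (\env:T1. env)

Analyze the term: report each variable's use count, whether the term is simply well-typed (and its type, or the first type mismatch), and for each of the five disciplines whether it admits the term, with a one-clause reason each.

use counts: key=1, ctr=1, val (bound)=1, acc (bound)=0, req (bound)=0, env (bound)=1
order of uses: key, ctr, val, env
typing: ✓ — T3 → T3
ordered ✗ (acc, req left unused)
linear ✗ (acc, req left unused)
affine ✓ (none of key, ctr, val, acc, req, env used more than once)
relevant ✗ (acc, req left unused)
unrestricted ✓ (type-checks (T3 → T3) and nothing is barred)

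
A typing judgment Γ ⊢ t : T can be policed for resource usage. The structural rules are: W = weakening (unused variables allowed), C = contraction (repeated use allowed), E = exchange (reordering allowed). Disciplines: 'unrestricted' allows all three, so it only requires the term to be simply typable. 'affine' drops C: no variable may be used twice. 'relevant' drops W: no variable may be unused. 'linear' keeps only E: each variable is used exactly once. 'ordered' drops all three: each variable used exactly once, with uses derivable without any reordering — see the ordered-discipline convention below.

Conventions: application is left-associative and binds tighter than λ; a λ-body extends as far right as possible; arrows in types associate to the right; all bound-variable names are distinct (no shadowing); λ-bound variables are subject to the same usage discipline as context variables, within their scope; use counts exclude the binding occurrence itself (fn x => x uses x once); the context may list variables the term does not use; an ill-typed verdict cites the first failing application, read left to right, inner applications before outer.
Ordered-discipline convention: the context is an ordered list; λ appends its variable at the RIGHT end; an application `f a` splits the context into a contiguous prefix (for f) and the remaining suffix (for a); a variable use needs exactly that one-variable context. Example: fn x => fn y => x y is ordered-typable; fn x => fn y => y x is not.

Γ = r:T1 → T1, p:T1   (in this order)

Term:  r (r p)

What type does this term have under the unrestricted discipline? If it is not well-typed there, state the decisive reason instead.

term : T1
usage: r: 2×; p: 1×
uses in reading order: r, r, p
typing: ✓ — T1
summary: ordered ✗ | linear ✗ | affine ✗ | relevant ✓ | unrestricted ✓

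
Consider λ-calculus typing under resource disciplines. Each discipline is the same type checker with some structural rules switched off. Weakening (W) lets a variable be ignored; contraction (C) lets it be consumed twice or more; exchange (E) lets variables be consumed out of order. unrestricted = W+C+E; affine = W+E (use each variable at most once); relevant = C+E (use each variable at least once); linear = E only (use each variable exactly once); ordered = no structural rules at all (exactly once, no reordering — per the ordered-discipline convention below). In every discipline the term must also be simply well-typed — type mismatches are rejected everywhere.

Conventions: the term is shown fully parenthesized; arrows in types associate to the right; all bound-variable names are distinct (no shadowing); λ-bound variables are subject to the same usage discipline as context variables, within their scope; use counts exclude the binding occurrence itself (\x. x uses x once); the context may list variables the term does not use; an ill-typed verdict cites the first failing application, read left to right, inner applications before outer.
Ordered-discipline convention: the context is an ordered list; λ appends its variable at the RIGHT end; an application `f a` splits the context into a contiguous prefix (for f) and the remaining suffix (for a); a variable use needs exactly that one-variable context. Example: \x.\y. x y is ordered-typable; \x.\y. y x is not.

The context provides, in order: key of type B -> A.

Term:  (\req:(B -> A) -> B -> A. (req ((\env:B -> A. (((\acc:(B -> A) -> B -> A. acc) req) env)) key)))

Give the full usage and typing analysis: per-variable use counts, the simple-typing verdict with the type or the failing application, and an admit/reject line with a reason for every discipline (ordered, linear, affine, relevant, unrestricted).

variable uses: key: 1×; req (λ-bound): 2×; env (λ-bound): 1×; acc (λ-bound): 1×
uses in reading order: req, acc, req, env, key
typing: well-typed at ((B -> A) -> B -> A) -> B -> A
ordered: ✗ — req ×2 used more than once (contraction)
linear: ✗ — req ×2 used more than once (contraction)
affine: ✗ — req ×2 used more than once (contraction)
relevant: ✓ — none of key, req, env, acc goes unused
unrestricted: ✓ — simply typable at ((B -> A) -> B -> A) -> B -> A; W, C, E all held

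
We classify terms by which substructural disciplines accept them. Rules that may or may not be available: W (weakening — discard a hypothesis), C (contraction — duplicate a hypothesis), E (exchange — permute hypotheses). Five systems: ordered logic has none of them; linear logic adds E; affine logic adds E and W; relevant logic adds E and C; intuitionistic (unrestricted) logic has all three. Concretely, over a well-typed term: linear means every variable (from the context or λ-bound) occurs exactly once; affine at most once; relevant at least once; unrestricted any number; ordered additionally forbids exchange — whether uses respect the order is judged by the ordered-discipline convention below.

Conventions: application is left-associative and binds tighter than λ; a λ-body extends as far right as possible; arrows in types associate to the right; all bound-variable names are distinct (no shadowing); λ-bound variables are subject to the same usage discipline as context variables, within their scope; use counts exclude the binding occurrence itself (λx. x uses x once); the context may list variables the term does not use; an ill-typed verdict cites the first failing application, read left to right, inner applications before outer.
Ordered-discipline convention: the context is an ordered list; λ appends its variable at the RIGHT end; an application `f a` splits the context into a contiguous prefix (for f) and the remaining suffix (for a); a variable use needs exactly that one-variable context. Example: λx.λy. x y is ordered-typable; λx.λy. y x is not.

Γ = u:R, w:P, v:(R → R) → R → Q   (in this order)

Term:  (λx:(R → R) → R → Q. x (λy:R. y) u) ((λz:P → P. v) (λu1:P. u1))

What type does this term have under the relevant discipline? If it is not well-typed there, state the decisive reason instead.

not well-typed under relevant — w, z never used (weakening)
usage: u: 1×; w: 0×; v: 1×; x (bound): 1×; y (bound): 1×; z (bound): 0×; u1 (bound): 1×
order of uses: x, y, u, v, u1
typing: the term checks, with type Q
all disciplines: ordered ✗ · linear ✗ · affine ✓ · relevant ✗ · unrestricted ✓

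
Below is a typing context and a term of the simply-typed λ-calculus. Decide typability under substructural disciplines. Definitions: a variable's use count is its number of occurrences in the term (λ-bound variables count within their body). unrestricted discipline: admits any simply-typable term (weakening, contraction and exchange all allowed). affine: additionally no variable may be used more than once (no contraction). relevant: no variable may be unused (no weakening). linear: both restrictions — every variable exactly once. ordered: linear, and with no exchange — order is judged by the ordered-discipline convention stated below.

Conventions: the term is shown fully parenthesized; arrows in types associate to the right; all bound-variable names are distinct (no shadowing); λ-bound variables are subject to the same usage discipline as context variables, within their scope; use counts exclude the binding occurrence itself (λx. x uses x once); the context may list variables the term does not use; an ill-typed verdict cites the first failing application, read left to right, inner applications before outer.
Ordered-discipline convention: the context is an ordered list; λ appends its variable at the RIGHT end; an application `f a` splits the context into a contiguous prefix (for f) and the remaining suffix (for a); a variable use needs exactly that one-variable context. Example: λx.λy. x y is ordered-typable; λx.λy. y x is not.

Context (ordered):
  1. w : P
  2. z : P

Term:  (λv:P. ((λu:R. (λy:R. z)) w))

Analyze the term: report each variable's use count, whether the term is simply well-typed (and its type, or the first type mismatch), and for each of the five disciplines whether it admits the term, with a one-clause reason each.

usage: w: 1, z: 1, v (bound): 0, u (bound): 0, y (bound): 0
left-to-right use order: z, w
typing: ill-typed: argument of type P where R is required
ordered: ✗, a type mismatch blocks all five
linear: ✗, the type mismatch rejects it
affine: ✗, not simply typable
relevant: ✗, fails simple typing
unrestricted: ✗, a type mismatch blocks all five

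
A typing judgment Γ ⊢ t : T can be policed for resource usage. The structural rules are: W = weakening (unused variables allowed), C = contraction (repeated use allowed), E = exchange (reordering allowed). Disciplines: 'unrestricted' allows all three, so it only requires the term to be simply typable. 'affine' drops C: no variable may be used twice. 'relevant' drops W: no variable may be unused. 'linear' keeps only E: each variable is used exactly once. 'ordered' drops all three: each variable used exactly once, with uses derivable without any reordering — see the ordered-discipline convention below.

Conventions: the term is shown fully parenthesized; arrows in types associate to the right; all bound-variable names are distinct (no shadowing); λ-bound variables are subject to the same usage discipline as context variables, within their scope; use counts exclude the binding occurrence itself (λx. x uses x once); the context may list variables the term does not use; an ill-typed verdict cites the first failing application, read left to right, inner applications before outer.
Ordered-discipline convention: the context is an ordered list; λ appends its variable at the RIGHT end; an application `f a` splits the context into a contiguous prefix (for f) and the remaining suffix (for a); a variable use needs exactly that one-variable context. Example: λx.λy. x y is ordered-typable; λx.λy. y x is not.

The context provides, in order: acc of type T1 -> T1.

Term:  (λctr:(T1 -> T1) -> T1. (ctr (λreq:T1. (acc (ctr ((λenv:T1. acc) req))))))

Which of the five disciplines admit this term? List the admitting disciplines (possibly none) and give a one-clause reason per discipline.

admitted in: unrestricted
counts: acc ×2; ctr (λ-bound) ×2; req (λ-bound) ×1; env (λ-bound) ×0
order of uses: ctr, acc, ctr, acc, req
typing: well-typed — term : ((T1 -> T1) -> T1) -> T1
ordered: ✗, uses contraction: acc ×2, ctr ×2; env never used (weakening)
linear: ✗, uses contraction: acc ×2, ctr ×2; env never used (weakening)
affine: ✗, uses contraction: acc ×2, ctr ×2
relevant: ✗, env never used (weakening)
unrestricted: ✓, well-typed at ((T1 -> T1) -> T1) -> T1; no restrictions here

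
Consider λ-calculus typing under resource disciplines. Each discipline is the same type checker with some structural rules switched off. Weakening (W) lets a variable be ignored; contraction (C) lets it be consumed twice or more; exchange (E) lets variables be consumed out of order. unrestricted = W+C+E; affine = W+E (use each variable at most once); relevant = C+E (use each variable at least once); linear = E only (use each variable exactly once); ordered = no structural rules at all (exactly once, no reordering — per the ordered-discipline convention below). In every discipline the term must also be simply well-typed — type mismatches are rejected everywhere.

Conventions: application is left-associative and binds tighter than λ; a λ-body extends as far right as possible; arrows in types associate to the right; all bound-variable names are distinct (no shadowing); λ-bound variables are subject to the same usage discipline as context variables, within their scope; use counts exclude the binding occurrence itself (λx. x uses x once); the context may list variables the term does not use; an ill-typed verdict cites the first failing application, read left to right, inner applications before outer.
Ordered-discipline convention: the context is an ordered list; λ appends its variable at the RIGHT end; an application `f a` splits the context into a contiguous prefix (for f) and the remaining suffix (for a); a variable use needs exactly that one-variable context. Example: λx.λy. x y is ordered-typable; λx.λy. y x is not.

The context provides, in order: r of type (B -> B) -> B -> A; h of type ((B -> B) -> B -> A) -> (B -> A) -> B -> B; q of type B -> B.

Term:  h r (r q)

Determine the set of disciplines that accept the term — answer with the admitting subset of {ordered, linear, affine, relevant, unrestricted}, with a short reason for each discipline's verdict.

admitted in: relevant, unrestricted
counts: r ×2, h ×1, q ×1
left-to-right use order: h, r, r, q
typing: the term checks, with type B -> B
ordered: ✗ — r ×2 used more than once (contraction)
linear: ✗ — r ×2 used more than once (contraction)
affine: ✗ — r ×2 used more than once (contraction)
relevant: ✓ — at least one use each (r, h, q)
unrestricted: ✓ — simply typable at B -> B; W, C, E all held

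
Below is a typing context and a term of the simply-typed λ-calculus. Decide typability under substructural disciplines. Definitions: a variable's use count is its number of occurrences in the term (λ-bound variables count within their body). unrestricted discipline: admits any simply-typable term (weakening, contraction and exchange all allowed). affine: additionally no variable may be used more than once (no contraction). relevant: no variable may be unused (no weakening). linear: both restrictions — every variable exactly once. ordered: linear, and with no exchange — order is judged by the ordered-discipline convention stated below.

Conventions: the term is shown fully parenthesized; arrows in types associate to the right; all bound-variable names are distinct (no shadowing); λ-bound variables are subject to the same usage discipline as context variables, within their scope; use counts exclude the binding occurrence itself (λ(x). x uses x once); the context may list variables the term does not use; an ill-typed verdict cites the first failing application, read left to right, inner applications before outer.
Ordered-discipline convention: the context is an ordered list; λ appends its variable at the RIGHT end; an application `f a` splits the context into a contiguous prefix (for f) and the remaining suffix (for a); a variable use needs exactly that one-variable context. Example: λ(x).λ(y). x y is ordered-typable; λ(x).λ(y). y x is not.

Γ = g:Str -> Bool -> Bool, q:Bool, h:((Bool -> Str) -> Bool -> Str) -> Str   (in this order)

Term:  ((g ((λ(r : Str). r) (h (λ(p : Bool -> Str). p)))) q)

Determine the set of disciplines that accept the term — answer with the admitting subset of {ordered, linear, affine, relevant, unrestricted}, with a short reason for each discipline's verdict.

admitted in: linear, affine, relevant, unrestricted
use counts: g ×1, q ×1, h ×1, r [bound] ×1, p [bound] ×1
uses in reading order: g, r, h, p, q
typing: ✓ — Bool
ordered: ✗, needs exchange: uses follow g, r, h, p, q
linear: ✓, single use per variable (g, q, h, r, p)
affine: ✓, no duplicate uses among g, q, h, r, p
relevant: ✓, at least one use each (g, q, h, r, p)
unrestricted: ✓, typability at Bool is all that's needed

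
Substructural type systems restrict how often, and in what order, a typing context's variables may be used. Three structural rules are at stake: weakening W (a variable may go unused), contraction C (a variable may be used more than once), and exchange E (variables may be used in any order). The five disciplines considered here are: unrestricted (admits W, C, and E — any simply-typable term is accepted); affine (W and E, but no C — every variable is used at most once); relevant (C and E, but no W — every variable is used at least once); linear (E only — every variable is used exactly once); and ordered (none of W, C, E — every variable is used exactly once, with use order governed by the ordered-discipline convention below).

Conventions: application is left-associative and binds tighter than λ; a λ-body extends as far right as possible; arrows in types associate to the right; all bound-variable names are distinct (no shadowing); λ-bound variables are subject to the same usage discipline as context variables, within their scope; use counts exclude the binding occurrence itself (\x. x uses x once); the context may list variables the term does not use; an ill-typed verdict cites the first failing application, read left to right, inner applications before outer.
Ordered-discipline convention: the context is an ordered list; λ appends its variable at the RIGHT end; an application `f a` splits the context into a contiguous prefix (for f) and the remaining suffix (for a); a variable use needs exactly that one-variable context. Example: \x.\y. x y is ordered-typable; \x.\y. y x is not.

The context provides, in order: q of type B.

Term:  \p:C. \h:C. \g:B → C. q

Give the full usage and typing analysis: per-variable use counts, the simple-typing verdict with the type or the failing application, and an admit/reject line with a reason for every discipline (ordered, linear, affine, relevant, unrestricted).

usage: q: 1×, p [bound]: 0×, h [bound]: 0×, g [bound]: 0×
order of uses: q
typing: well-typed at C → C → (B → C) → B
ordered ✗ (unused: p, h, g — weakening required)
linear ✗ (unused: p, h, g — weakening required)
affine ✓ (no duplicate uses among q, p, h, g)
relevant ✗ (unused: p, h, g — weakening required)
unrestricted ✓ (typability at C → C → (B → C) → B is all that's needed)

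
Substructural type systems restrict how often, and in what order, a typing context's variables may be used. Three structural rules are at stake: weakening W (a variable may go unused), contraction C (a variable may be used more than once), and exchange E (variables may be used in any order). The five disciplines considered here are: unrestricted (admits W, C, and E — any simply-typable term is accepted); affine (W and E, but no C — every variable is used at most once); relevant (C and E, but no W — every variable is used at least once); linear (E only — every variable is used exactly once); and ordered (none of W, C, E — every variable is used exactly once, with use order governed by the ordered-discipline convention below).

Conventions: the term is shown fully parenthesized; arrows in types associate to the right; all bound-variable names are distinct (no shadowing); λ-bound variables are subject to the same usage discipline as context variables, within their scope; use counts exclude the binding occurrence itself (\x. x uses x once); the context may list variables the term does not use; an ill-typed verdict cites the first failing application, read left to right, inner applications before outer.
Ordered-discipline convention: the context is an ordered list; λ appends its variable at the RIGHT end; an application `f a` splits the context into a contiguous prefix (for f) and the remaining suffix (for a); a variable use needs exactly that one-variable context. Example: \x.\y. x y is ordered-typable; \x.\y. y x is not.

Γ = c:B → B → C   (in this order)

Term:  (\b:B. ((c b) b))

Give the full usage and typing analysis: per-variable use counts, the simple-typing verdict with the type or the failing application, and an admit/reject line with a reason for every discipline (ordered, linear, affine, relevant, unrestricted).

counts: c ×1; b (λ-bound) ×2
use order (left to right): c, b, b
typing: well-typed — term : B → C
ordered ✗ (needs contraction — b ×2)
linear ✗ (needs contraction — b ×2)
affine ✗ (needs contraction — b ×2)
relevant ✓ (at least one use each (c, b))
unrestricted ✓ (typability at B → C is all that's needed)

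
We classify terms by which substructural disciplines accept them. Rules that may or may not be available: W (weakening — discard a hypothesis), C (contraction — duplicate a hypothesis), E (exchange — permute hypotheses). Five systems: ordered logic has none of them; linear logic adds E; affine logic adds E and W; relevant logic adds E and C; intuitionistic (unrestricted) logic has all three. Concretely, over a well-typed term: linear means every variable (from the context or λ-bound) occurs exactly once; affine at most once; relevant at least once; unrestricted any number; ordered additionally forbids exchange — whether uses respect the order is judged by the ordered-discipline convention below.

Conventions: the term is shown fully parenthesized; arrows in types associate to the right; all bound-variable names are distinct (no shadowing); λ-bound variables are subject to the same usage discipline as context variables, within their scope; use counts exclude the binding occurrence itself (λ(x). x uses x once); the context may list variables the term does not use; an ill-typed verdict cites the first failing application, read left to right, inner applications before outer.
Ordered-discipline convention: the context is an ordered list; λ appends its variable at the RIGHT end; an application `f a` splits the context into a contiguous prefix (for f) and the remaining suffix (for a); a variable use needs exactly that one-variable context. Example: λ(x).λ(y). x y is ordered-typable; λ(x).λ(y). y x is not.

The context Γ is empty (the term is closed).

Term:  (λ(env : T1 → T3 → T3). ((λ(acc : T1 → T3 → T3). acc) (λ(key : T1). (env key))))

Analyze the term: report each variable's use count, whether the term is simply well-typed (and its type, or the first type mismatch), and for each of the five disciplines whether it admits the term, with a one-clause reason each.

counts: env [bound]: 1; acc [bound]: 1; key [bound]: 1
uses in reading order: acc, env, key
typing: well-typed — term : (T1 → T3 → T3) → T1 → T3 → T3
ordered: ✓, one use each (env, acc, key); ordered split holds
linear: ✓, single use per variable (env, acc, key)
affine: ✓, no duplicate uses among env, acc, key
relevant: ✓, at least one use each (env, acc, key)
unrestricted: ✓, well-typed at (T1 → T3 → T3) → T1 → T3 → T3; no restrictions here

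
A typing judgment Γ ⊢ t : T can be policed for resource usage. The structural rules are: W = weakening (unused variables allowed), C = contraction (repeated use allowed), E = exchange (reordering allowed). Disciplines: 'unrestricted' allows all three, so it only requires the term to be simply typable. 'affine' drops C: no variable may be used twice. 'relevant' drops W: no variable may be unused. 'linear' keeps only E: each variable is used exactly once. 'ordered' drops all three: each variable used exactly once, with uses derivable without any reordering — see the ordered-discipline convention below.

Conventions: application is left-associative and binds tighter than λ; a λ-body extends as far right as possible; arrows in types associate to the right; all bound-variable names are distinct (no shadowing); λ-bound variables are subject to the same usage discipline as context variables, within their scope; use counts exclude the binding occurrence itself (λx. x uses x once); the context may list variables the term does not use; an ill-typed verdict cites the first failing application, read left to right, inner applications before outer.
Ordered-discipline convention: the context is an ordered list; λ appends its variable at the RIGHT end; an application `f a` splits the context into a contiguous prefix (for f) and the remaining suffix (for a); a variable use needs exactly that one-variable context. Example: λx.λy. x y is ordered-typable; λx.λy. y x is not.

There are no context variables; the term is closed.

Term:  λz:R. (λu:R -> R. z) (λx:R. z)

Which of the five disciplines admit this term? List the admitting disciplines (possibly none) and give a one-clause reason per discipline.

accepted by: unrestricted
variable uses: z (bound): 2×; u (bound): 0×; x (bound): 0×
use order (left to right): z, z
typing: the term checks, with type R -> R
ordered ✗ (needs contraction — z ×2; u, x left unused)
linear ✗ (needs contraction — z ×2; u, x left unused)
affine ✗ (needs contraction — z ×2)
relevant ✗ (u, x left unused)
unrestricted ✓ (typability at R -> R is all that's needed)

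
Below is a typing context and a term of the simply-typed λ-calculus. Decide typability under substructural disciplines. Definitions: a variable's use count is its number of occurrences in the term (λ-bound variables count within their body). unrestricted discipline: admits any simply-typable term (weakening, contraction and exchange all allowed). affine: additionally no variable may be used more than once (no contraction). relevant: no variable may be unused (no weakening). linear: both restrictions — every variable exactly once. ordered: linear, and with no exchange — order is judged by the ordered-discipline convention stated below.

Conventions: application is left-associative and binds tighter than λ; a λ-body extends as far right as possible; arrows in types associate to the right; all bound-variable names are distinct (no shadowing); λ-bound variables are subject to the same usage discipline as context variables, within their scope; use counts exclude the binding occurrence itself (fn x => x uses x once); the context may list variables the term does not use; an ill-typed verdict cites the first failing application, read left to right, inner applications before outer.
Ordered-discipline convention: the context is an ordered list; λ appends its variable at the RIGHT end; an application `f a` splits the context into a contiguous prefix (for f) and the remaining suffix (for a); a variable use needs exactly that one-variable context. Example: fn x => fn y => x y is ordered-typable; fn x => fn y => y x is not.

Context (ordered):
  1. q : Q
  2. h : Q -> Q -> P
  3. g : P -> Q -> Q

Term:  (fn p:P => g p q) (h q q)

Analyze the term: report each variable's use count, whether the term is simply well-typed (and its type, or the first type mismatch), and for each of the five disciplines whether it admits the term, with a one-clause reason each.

use counts: q: 3; h: 1; g: 1; p (bound): 1
order of uses: g, p, q, h, q, q
typing: well-typed at Q
ordered: ✗, q ×3 used more than once (contraction)
linear: ✗, q ×3 used more than once (contraction)
affine: ✗, q ×3 used more than once (contraction)
relevant: ✓, at least one use each (q, h, g, p)
unrestricted: ✓, simply typable at Q; W, C, E all held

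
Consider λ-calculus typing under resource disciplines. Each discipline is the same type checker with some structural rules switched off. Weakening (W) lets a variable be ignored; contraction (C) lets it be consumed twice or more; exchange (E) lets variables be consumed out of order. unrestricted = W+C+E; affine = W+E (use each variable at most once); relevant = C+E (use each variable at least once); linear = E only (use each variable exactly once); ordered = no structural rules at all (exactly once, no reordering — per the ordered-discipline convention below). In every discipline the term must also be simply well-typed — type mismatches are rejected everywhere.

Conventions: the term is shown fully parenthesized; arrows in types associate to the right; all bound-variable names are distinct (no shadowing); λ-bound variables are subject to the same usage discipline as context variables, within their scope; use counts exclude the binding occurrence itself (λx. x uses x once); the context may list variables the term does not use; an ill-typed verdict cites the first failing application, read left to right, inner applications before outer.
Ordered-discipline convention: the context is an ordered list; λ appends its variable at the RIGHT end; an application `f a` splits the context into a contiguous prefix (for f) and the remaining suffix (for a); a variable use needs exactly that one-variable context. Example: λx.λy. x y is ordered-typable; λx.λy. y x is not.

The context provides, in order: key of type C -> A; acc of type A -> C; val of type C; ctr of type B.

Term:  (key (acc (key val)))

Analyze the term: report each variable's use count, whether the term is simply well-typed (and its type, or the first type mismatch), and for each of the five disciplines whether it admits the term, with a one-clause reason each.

variable uses: key: 2, acc: 1, val: 1, ctr: 0
left-to-right use order: key, acc, key, val
typing: well-typed — term : A
ordered: ✗, needs contraction — key ×2; unused: ctr — weakening required
linear: ✗, needs contraction — key ×2; unused: ctr — weakening required
affine: ✗, needs contraction — key ×2
relevant: ✗, unused: ctr — weakening required
unrestricted: ✓, type-checks (A) and nothing is barred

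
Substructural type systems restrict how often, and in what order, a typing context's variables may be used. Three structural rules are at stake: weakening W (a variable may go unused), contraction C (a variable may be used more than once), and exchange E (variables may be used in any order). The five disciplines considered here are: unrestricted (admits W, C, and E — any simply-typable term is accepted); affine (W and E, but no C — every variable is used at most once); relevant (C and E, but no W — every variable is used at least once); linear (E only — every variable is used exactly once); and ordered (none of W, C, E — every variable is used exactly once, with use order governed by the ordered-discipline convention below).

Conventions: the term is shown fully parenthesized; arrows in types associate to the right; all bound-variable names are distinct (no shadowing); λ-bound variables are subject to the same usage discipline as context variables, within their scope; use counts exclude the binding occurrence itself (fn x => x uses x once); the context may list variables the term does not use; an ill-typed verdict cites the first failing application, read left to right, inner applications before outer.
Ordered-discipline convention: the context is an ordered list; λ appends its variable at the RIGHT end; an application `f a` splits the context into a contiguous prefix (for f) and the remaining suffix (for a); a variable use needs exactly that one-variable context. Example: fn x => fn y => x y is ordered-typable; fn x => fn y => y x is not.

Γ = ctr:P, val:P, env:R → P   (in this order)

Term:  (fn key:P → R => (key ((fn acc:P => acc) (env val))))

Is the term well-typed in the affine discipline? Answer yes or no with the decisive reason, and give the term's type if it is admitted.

no — fails simple typing
counts: ctr: 0×, val: 1×, env: 1×, key (bound): 1×, acc (bound): 1×
use order (left to right): key, acc, env, val
typing: ill-typed: an argument P mismatches the expected R
across the five disciplines: ordered ✗; linear ✗; affine ✗; relevant ✗; unrestricted ✗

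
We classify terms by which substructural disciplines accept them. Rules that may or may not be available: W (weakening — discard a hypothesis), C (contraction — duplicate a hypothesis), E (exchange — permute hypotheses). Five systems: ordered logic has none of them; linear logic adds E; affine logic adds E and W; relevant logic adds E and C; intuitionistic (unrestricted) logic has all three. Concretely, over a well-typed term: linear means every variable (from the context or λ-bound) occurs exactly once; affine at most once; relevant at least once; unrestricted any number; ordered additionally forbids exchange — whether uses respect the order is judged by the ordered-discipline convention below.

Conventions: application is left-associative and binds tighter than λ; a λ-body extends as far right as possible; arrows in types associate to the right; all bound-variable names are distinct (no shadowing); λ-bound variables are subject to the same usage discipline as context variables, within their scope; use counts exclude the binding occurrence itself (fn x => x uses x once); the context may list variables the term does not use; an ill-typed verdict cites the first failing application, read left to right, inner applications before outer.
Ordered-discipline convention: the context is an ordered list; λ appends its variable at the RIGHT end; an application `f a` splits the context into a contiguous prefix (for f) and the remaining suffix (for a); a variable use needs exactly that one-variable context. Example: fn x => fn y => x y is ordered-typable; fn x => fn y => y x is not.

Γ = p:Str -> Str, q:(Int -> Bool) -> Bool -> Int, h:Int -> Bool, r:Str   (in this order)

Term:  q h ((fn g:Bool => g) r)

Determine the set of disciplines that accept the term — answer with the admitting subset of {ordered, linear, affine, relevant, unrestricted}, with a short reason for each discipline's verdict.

admitted in: none
counts: p ×0, q ×1, h ×1, r ×1, g (bound) ×1
uses in reading order: q, h, g, r
typing: ill-typed: argument of type Str where Bool is required
ordered: ✗ — not simply typable
linear: ✗ — fails simple typing
affine: ✗ — a type mismatch blocks all five
relevant: ✗ — the type mismatch rejects it
unrestricted: ✗ — not simply typable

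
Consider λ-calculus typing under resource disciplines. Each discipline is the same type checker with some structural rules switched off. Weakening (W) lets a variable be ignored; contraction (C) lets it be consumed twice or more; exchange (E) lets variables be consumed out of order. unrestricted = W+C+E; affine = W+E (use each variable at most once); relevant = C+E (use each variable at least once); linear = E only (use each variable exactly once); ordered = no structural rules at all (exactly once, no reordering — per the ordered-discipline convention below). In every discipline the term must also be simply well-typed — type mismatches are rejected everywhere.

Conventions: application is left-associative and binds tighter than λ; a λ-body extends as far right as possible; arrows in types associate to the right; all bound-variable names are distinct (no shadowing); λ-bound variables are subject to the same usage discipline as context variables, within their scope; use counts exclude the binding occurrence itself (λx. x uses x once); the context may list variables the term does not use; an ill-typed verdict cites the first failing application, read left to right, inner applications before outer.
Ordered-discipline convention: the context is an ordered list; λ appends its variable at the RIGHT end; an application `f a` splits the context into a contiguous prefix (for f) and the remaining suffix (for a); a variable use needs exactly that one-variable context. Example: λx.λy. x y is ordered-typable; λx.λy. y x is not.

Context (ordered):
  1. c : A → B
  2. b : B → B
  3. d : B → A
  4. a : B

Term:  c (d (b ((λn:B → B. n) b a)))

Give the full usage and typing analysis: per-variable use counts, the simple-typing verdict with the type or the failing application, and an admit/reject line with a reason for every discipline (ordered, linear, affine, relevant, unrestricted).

counts: c: 1, b: 2, d: 1, a: 1, n (λ-bound): 1
order of uses: c, d, b, n, b, a
typing: well-typed at B
ordered: ✗ — b ×2 used more than once (contraction)
linear: ✗ — b ×2 used more than once (contraction)
affine: ✗ — b ×2 used more than once (contraction)
relevant: ✓ — c, b, d, a, n: all used, weakening unneeded
unrestricted: ✓ — typability at B is all that's needed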